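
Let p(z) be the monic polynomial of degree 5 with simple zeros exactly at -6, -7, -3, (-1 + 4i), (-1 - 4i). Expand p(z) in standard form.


The polynomial is p(z) = ∏_{α ∈ S} (z − α), where S = {-6, -7, -3, (-1 + 4i), (-1 - 4i)}.
Expanding the product yields: p(z) = z^5 + 18·z^4 + 130·z^3 + 560·z^2 + 1629·z + 2142.
Note conjugate pairs combine to real quadratics: (z − (-1+4i))(z − (-1−4i)) = z² + 2z + 17.
The resulting polynomial has degree 5 and real coefficients as required.

p(z) = z^5 + 18·z^4 + 130·z^3 + 560·z^2 + 1629·z + 2142.


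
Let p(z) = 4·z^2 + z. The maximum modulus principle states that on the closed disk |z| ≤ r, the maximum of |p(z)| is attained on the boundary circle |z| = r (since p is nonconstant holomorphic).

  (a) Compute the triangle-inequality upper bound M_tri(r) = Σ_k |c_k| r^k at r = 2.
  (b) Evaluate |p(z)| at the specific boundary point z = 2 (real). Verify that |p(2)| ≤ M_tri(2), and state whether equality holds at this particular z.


Coefficients: c_0 = 0, c_1 = 1, c_2 = 4. Radius r = 2.
Part (a). Triangle bound: M_tri(r) = Σ_k |c_k| r^k
  = |0|·2^0 + |1|·2^1 + |4|·2^2
  = 0 + 2 + 16 = 18.
This bounds M(r) := max_{|z|=r} |p(z)| from above; equality holds iff all terms c_k z^k can be made to align in phase at a single z on |z|=r.
Part (b). At z = 2 (real, on the circle |z| = r):
  p(2) = (0)·2^0 + (1)·2^1 + (4)·2^2 = 18.
  |p(2)| = 18.
Since all nonzero coefficients share the same sign, |p(2)| = 18 = M_tri(2); the triangle bound is attained at z = 2, so in fact M(r) = 18.

M_tri(2) = 18; |p(2)| = 18; equality at z=2: yes.


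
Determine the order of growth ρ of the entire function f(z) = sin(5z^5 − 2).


Write sin(w) = (e^{iw} ± e^{−iw})/(2 or 2i), so |sin(w)| ≤ e^{|w|}. With w = 5z^5 − 2, |w| ≤ 5r^5 + 2 on |z|=r, giving M(r) ≤ e^{5r^5 + 2} and ρ ≤ 5. For the lower bound, choose z on |z|=r with 5z^5 purely imaginary of modulus 5r^5; then |sin(5z^5 − 2)| grows like e^{5r^5}/2, so ρ ≥ 5. Hence ρ = 5.
Therefore ρ = 5.

Order ρ = 5.


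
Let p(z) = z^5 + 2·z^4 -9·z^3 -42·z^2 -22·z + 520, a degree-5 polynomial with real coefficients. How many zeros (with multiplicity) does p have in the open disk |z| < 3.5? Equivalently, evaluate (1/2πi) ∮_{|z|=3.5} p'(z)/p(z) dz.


The zeros of p are: (3 + 1i), (3 - 1i), -4, (-2 + 3i), (-2 - 3i).
Their magnitudes are: 3.162, 3.162, 4, 3.606, 3.606.
Zeros with |z| < R = 3.5: (3 + 1i), (3 - 1i).
Count = 2.
By the argument principle, (1/2πi) ∮_{|z|=R} p'(z)/p(z) dz equals exactly this count.

Number of zeros inside |z| < 3.5: 2.


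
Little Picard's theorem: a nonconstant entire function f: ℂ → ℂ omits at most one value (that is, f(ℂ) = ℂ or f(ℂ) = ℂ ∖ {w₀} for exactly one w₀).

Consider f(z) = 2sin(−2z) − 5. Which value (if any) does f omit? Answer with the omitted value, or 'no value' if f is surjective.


Little Picard bounds the complement of f(ℂ) to at most one point.
sin is entire and surjective onto ℂ: for every w ∈ ℂ, sin(ζ) = w has a solution ζ ∈ ℂ (e.g., via the complex inverse arcsin). With ζ = −2z this gives z = ζ/(-2). Then 2·sin(−2z) takes every value in 2·ℂ = ℂ, and adding -5 is a bijection of ℂ. So f is surjective and omits no value. (Note: only on the real line is sin bounded by [−1, 1].)

Omitted value: no value.


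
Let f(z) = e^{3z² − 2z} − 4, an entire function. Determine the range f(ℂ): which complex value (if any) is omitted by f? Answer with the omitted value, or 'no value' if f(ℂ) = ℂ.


Little Picard bounds the complement of f(ℂ) to at most one point.
The exponent g(z) = 3z² − 2z is a nonconstant polynomial, hence surjective onto ℂ. So e^{g(z)} takes every value in {e^w : w ∈ ℂ} = ℂ ∖ {0}. Adding -4 shifts the range to ℂ ∖ {-4}. f omits exactly -4.

Omitted value: -4.


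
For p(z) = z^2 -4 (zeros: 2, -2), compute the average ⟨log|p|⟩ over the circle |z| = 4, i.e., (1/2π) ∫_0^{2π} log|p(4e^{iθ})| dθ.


Zeros: -2, 2; r = 4.
Inside |z| < r: -2, 2. Outside (|z| ≥ r): ∅.
p(0) = -4, so log|p(0)| = log(4) = 1.3863.
Apply Jensen: I(r) = log|p(0)| + Σ_k log(r/|z_k|), summed over zeros inside |z| < r.
  log(r/|z_k|) for z_k = 2: log(4/2) = 0.6931
  log(r/|z_k|) for z_k = -2: log(4/2) = 0.6931
Sum over inside zeros: 1.3863.
I(r) = log|p(0)| + (inside sum) = 1.3863 + 1.3863 = 2.7726.
Closed form (all zeros inside, monic): I(r) = n·log(r) = 2·log(4) = 2.7726. ✓

I(r) ≈ 2.7726.


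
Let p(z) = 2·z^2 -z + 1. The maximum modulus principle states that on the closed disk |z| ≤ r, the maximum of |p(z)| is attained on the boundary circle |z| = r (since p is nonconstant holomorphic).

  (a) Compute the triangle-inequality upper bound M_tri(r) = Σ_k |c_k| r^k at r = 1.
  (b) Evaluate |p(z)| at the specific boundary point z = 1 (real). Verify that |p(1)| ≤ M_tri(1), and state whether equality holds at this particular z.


Coefficients: c_0 = 1, c_1 = -1, c_2 = 2. Radius r = 1.
Part (a). Triangle bound: M_tri(r) = Σ_k |c_k| r^k
  = |1|·1^0 + |-1|·1^1 + |2|·1^2
  = 1 + 1 + 2 = 4.
This bounds M(r) := max_{|z|=r} |p(z)| from above; equality holds iff all terms c_k z^k can be made to align in phase at a single z on |z|=r.
Part (b). At z = 1 (real, on the circle |z| = r):
  p(1) = (1)·1^0 + (-1)·1^1 + (2)·1^2 = 2.
  |p(1)| = 2.
Check: |p(1)| = 2 ≤ 4 = M_tri(1). ✓ Equality does not hold at z = 1 (the coefficients have mixed signs, so the terms do not all align in phase there).

M_tri(1) = 4; |p(1)| = 2; equality at z=1: no.


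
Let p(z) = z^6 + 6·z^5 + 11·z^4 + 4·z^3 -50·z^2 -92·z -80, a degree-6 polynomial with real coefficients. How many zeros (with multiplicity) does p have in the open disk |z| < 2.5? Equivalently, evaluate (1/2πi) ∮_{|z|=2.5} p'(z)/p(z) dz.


The zeros of p are: (-1 + 1i), (-1 - 1i), 2, (-1 + 2i), (-1 - 2i), -4.
Their magnitudes are: 1.414, 1.414, 2, 2.236, 2.236, 4.
Zeros with |z| < R = 2.5: (-1 + 1i), (-1 - 1i), 2, (-1 + 2i), (-1 - 2i).
Count = 5.
By the argument principle, (1/2πi) ∮_{|z|=R} p'(z)/p(z) dz equals exactly this count.

Number of zeros inside |z| < 2.5: 5.


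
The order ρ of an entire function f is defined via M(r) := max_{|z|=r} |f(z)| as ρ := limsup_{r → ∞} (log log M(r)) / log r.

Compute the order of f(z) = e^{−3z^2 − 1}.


|e^{−3z^2 − 1}| = e^{Re(-3·z^2) + -1} ≤ e^{3|z|^2 + -1} = e^{3r^2 + -1} on |z| = r, so ρ ≤ 2. Choosing z on |z|=r so that -3·z^2 is real positive (always possible by picking arg z appropriately) gives |f(z)| = e^{3r^2 + -1}, matching the bound. The additive constant -1 does not affect log log M(r) ~ 2·log r. Hence ρ = 2.
Therefore ρ = 2.

Order ρ = 2.


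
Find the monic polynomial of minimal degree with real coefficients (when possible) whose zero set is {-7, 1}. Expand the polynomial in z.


The polynomial is p(z) = ∏_{α ∈ S} (z − α), where S = {-7, 1}.
Expanding the product yields: p(z) = z^2 + 6·z -7.
The resulting polynomial has degree 2 and real coefficients as required.

p(z) = z^2 + 6·z -7.


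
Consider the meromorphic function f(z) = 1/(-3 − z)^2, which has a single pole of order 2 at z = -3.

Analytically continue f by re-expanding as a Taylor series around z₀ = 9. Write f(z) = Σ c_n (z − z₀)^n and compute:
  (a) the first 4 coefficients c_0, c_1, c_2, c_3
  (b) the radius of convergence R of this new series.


Let w = z − z₀, so z = z₀ + w.
Then -3 − z = -3 − (z₀ + w) = (-3 − z₀) − w = -12 − w.
f(z) = 1/(-12 − w)^2 = (1/(-12)^2) · (1 − w/(-12))^{−2}.
By the binomial series (1−u)^{−2} = Σ_{n≥0} C(n+1, 1) u^n for |u|<1, with u = w/(-12):
  c_n = C(n+1, 1) / (-12)^(n+2).
  c_0 = 1/(-12)^2 = 1/144.
  c_1 = 2/(-12)^3 = -1/864.
  c_2 = 3/(-12)^4 = 1/6912.
  c_3 = 4/(-12)^5 = -1/62208.
The series is valid for |w/d| < 1, i.e. |z − z₀| < |d|.
Radius of convergence: R = |-3 − z₀| = |-12| = 12 (distance from z₀ to the singularity z = -3).

c_0 = 1/144, c_1 = -1/864, c_2 = 1/6912, c_3 = -1/62208; R = 12.


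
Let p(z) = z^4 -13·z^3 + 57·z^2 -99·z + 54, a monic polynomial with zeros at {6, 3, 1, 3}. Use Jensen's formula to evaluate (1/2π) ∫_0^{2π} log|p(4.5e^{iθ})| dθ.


Zeros: 1, 3, 3, 6; r = 4.5.
Inside |z| < r: 1, 3, 3. Outside (|z| ≥ r): 6.
p(0) = 54, so log|p(0)| = log(54) = 3.9890.
Apply Jensen: I(r) = log|p(0)| + Σ_k log(r/|z_k|), summed over zeros inside |z| < r.
  log(r/|z_k|) for z_k = 3: log(4.5/3) = 0.4055
  log(r/|z_k|) for z_k = 1: log(4.5/1) = 1.5041
  log(r/|z_k|) for z_k = 3: log(4.5/3) = 0.4055
  Outside zeros (6) contribute nothing to the Jensen sum.
Sum over inside zeros: 2.3150.
I(r) = log|p(0)| + (inside sum) = 3.9890 + 2.3150 = 6.3040.
Note: since some zeros are outside |z| ≤ r, the simplified n·log(r) form does NOT apply — only the inside zeros contribute.

I(r) ≈ 6.3040.


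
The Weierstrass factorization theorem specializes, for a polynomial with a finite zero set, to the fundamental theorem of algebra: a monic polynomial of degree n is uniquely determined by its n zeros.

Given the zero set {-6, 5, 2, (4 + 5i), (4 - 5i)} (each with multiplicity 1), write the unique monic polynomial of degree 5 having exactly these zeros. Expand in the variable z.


The polynomial is p(z) = ∏_{α ∈ S} (z − α), where S = {-6, 5, 2, (4 + 5i), (4 - 5i)}.
Expanding the product yields: p(z) = z^5 -9·z^4 + 17·z^3 + 275·z^2 -1792·z + 2460.
Note conjugate pairs combine to real quadratics: (z − (4+5i))(z − (4−5i)) = z² − 8z + 41.
The resulting polynomial has degree 5 and real coefficients as required.

p(z) = z^5 -9·z^4 + 17·z^3 + 275·z^2 -1792·z + 2460.


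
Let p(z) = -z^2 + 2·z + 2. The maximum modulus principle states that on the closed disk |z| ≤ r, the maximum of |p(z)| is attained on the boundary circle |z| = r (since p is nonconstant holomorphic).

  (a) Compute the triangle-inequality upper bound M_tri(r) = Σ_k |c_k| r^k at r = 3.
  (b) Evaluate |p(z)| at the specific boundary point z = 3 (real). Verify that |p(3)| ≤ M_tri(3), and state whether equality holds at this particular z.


Coefficients: c_0 = 2, c_1 = 2, c_2 = -1. Radius r = 3.
Part (a). Triangle bound: M_tri(r) = Σ_k |c_k| r^k
  = |2|·3^0 + |2|·3^1 + |-1|·3^2
  = 2 + 6 + 9 = 17.
This bounds M(r) := max_{|z|=r} |p(z)| from above; equality holds iff all terms c_k z^k can be made to align in phase at a single z on |z|=r.
Part (b). At z = 3 (real, on the circle |z| = r):
  p(3) = (2)·3^0 + (2)·3^1 + (-1)·3^2 = -1.
  |p(3)| = 1.
Check: |p(3)| = 1 ≤ 17 = M_tri(3). ✓ Equality does not hold at z = 3 (the coefficients have mixed signs, so the terms do not all align in phase there).

M_tri(3) = 17; |p(3)| = 1; equality at z=3: no.


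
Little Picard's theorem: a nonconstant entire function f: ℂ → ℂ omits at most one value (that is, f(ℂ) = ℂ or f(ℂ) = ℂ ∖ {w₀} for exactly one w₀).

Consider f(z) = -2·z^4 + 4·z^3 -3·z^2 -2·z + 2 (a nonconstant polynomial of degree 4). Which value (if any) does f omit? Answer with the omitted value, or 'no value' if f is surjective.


Little Picard bounds the complement of f(ℂ) to at most one point.
For every w ∈ ℂ, the equation p(z) − w = 0 is a nonconstant polynomial in z and hence has at least one root by the fundamental theorem of algebra. So p is surjective onto ℂ, omitting no value.

Omitted value: no value.


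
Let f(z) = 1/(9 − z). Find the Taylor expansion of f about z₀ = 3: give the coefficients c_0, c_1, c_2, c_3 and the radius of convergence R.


Let w = z − z₀, so z = z₀ + w.
Then 9 − z = 9 − (z₀ + w) = (9 − z₀) − w = 6 − w.
f(z) = 1/(6 − w) = (1/(6)) · 1/(1 − w/(6)) = Σ_{n≥0} w^n / (6)^(n+1).
So c_n = 1/(6)^(n+1):
  c_0 = 1/(6)^1 = 1/6.
  c_1 = 1/(6)^2 = 1/36.
  c_2 = 1/(6)^3 = 1/216.
  c_3 = 1/(6)^4 = 1/1296.
The series is valid for |w/d| < 1, i.e. |z − z₀| < |d|.
Radius of convergence: R = |9 − z₀| = |6| = 6 (distance from z₀ to the singularity z = 9).

c_0 = 1/6, c_1 = 1/36, c_2 = 1/216, c_3 = 1/1296; R = 6.


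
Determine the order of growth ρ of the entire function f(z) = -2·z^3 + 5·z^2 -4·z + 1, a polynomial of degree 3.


|f(z)| ≤ Σ|c_k|·r^k = O(r^3) as r → ∞. Polynomial growth is O(e^{r^ε}) for every ε > 0 (since r^3/e^{r^ε} → 0), so ρ ≤ ε for all ε > 0, i.e. ρ = 0. Every nonconstant polynomial has order 0.
Therefore ρ = 0.

Order ρ = 0.


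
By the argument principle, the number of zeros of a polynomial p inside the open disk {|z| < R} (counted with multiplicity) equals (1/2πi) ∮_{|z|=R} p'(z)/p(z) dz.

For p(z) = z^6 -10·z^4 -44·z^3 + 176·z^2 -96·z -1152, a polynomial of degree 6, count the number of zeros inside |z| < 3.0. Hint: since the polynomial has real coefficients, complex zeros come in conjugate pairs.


The zeros of p are: (2 + 2i), (2 - 2i), -2, 4, (-3 + 3i), (-3 - 3i).
Their magnitudes are: 2.828, 2.828, 2, 4, 4.243, 4.243.
Zeros with |z| < R = 3.0: (2 + 2i), (2 - 2i), -2.
Count = 3.
By the argument principle, (1/2πi) ∮_{|z|=R} p'(z)/p(z) dz equals exactly this count.

Number of zeros inside |z| < 3.0: 3.


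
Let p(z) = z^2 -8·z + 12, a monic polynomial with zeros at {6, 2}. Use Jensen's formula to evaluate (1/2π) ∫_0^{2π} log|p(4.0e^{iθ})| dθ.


Zeros: 2, 6; r = 4.0.
Inside |z| < r: 2. Outside (|z| ≥ r): 6.
p(0) = 12, so log|p(0)| = log(12) = 2.4849.
Apply Jensen: I(r) = log|p(0)| + Σ_k log(r/|z_k|), summed over zeros inside |z| < r.
  log(r/|z_k|) for z_k = 2: log(4.0/2) = 0.6931
  Outside zeros (6) contribute nothing to the Jensen sum.
Sum over inside zeros: 0.6931.
I(r) = log|p(0)| + (inside sum) = 2.4849 + 0.6931 = 3.1781.
Note: since some zeros are outside |z| ≤ r, the simplified n·log(r) form does NOT apply — only the inside zeros contribute.

I(r) ≈ 3.1781.


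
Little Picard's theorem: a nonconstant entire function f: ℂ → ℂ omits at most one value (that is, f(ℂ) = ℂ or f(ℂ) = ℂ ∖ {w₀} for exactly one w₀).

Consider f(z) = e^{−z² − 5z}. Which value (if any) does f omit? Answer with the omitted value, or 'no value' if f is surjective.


Little Picard bounds the complement of f(ℂ) to at most one point.
The exponent g(z) = −z² − 5z is a nonconstant polynomial, hence surjective onto ℂ. So e^{g(z)} takes every value in {e^w : w ∈ ℂ} = ℂ ∖ {0}. Adding 0 shifts the range to ℂ ∖ {0}. f omits exactly 0.

Omitted value: 0.


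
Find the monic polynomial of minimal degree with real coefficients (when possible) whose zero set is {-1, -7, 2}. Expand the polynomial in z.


The polynomial is p(z) = ∏_{α ∈ S} (z − α), where S = {-1, -7, 2}.
Expanding the product yields: p(z) = z^3 + 6·z^2 -9·z -14.
The resulting polynomial has degree 3 and real coefficients as required.

p(z) = z^3 + 6·z^2 -9·z -14.


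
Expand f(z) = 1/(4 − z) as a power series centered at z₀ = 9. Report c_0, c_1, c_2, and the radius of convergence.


Let w = z − z₀, so z = z₀ + w.
Then 4 − z = 4 − (z₀ + w) = (4 − z₀) − w = -5 − w.
f(z) = 1/(-5 − w) = (1/(-5)) · 1/(1 − w/(-5)) = Σ_{n≥0} w^n / (-5)^(n+1).
So c_n = 1/(-5)^(n+1):
  c_0 = 1/(-5)^1 = -1/5.
  c_1 = 1/(-5)^2 = 1/25.
  c_2 = 1/(-5)^3 = -1/125.
The series is valid for |w/d| < 1, i.e. |z − z₀| < |d|.
Radius of convergence: R = |4 − z₀| = |-5| = 5 (distance from z₀ to the singularity z = 4).

c_0 = -1/5, c_1 = 1/25, c_2 = -1/125; R = 5.


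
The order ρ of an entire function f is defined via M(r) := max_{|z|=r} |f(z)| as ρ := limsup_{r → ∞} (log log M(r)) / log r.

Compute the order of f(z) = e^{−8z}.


|e^{−8z}| = e^{Re(-8·z) + 0} ≤ e^{8|z|^1 + 0} = e^{8r^1 + 0} on |z| = r, so ρ ≤ 1. Choosing z on |z|=r so that -8·z is real positive (always possible by picking arg z appropriately) gives |f(z)| = e^{8r^1 + 0}, matching the bound. The additive constant 0 does not affect log log M(r) ~ 1·log r. Hence ρ = 1.
Therefore ρ = 1.

Order ρ = 1.


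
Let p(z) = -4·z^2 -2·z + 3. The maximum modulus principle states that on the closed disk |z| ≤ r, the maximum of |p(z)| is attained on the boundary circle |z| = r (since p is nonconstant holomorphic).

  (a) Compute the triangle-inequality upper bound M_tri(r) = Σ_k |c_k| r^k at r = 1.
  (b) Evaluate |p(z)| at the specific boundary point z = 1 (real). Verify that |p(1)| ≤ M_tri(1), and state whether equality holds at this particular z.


Coefficients: c_0 = 3, c_1 = -2, c_2 = -4. Radius r = 1.
Part (a). Triangle bound: M_tri(r) = Σ_k |c_k| r^k
  = |3|·1^0 + |-2|·1^1 + |-4|·1^2
  = 3 + 2 + 4 = 9.
This bounds M(r) := max_{|z|=r} |p(z)| from above; equality holds iff all terms c_k z^k can be made to align in phase at a single z on |z|=r.
Part (b). At z = 1 (real, on the circle |z| = r):
  p(1) = (3)·1^0 + (-2)·1^1 + (-4)·1^2 = -3.
  |p(1)| = 3.
Check: |p(1)| = 3 ≤ 9 = M_tri(1). ✓ Equality does not hold at z = 1 (the coefficients have mixed signs, so the terms do not all align in phase there).

M_tri(1) = 9; |p(1)| = 3; equality at z=1: no.


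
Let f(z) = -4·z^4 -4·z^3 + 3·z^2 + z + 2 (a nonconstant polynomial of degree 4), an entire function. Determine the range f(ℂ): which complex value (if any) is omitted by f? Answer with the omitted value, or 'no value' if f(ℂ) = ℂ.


Little Picard bounds the complement of f(ℂ) to at most one point.
For every w ∈ ℂ, the equation p(z) − w = 0 is a nonconstant polynomial in z and hence has at least one root by the fundamental theorem of algebra. So p is surjective onto ℂ, omitting no value.

Omitted value: no value.


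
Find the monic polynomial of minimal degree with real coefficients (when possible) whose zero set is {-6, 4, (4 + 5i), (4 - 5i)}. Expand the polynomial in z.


The polynomial is p(z) = ∏_{α ∈ S} (z − α), where S = {-6, 4, (4 + 5i), (4 - 5i)}.
Expanding the product yields: p(z) = z^4 -6·z^3 + z^2 + 274·z -984.
Note conjugate pairs combine to real quadratics: (z − (4+5i))(z − (4−5i)) = z² − 8z + 41.
The resulting polynomial has degree 4 and real coefficients as required.

p(z) = z^4 -6·z^3 + z^2 + 274·z -984.


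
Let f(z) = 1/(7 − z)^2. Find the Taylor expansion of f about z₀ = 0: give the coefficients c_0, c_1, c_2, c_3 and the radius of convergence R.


Let w = z − z₀, so z = z₀ + w.
Then 7 − z = 7 − (z₀ + w) = (7 − z₀) − w = 7 − w.
f(z) = 1/(7 − w)^2 = (1/(7)^2) · (1 − w/(7))^{−2}.
By the binomial series (1−u)^{−2} = Σ_{n≥0} C(n+1, 1) u^n for |u|<1, with u = w/(7):
  c_n = C(n+1, 1) / (7)^(n+2).
  c_0 = 1/(7)^2 = 1/49.
  c_1 = 2/(7)^3 = 2/343.
  c_2 = 3/(7)^4 = 3/2401.
  c_3 = 4/(7)^5 = 4/16807.
The series is valid for |w/d| < 1, i.e. |z − z₀| < |d|.
Radius of convergence: R = |7 − z₀| = |7| = 7 (distance from z₀ to the singularity z = 7).

c_0 = 1/49, c_1 = 2/343, c_2 = 3/2401, c_3 = 4/16807; R = 7.


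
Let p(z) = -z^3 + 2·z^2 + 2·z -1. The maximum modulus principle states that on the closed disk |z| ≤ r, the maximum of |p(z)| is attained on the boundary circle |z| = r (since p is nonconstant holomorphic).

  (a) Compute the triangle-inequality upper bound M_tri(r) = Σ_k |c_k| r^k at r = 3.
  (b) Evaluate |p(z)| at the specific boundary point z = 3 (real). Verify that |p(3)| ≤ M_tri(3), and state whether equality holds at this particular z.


Coefficients: c_0 = -1, c_1 = 2, c_2 = 2, c_3 = -1. Radius r = 3.
Part (a). Triangle bound: M_tri(r) = Σ_k |c_k| r^k
  = |-1|·3^0 + |2|·3^1 + |2|·3^2 + |-1|·3^3
  = 1 + 6 + 18 + 27 = 52.
This bounds M(r) := max_{|z|=r} |p(z)| from above; equality holds iff all terms c_k z^k can be made to align in phase at a single z on |z|=r.
Part (b). At z = 3 (real, on the circle |z| = r):
  p(3) = (-1)·3^0 + (2)·3^1 + (2)·3^2 + (-1)·3^3 = -4.
  |p(3)| = 4.
Check: |p(3)| = 4 ≤ 52 = M_tri(3). ✓ Equality does not hold at z = 3 (the coefficients have mixed signs, so the terms do not all align in phase there).

M_tri(3) = 52; |p(3)| = 4; equality at z=3: no.


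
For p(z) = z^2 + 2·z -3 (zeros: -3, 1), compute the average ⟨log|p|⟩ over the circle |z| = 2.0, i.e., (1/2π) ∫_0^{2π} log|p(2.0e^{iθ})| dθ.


Zeros: -3, 1; r = 2.0.
Inside |z| < r: 1. Outside (|z| ≥ r): -3.
p(0) = -3, so log|p(0)| = log(3) = 1.0986.
Apply Jensen: I(r) = log|p(0)| + Σ_k log(r/|z_k|), summed over zeros inside |z| < r.
  log(r/|z_k|) for z_k = 1: log(2.0/1) = 0.6931
  Outside zeros (-3) contribute nothing to the Jensen sum.
Sum over inside zeros: 0.6931.
I(r) = log|p(0)| + (inside sum) = 1.0986 + 0.6931 = 1.7918.
Note: since some zeros are outside |z| ≤ r, the simplified n·log(r) form does NOT apply — only the inside zeros contribute.

I(r) ≈ 1.7918.


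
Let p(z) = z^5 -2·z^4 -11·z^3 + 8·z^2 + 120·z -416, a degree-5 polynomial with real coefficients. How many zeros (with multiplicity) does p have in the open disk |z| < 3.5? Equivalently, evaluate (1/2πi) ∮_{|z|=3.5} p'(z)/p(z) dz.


The zeros of p are: (2 + 2i), (2 - 2i), 4, (-3 + 2i), (-3 - 2i).
Their magnitudes are: 2.828, 2.828, 4, 3.606, 3.606.
Zeros with |z| < R = 3.5: (2 + 2i), (2 - 2i).
Count = 2.
By the argument principle, (1/2πi) ∮_{|z|=R} p'(z)/p(z) dz equals exactly this count.

Number of zeros inside |z| < 3.5: 2.


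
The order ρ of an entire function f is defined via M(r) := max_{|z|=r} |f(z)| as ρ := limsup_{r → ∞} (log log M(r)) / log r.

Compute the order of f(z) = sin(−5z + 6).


sin(w) is a linear combination of e^{iw} and e^{−iw} (or e^w, e^{−w} in the hyperbolic case), so |sin(w)| ≤ e^{|w|}. With w = −5z + 6, |w| ≤ 5|z| + 6 = 5r + 6 on |z| = r, giving M(r) ≤ e^{5r + 6}, so ρ ≤ 1. On a suitable ray (z = it for sin/cos; z = t for sinh/cosh, t real → ∞), |sin(−5z + 6)| grows like e^{5|t|}/2, so ρ ≥ 1. Hence ρ = 1.
Therefore ρ = 1.

Order ρ = 1.


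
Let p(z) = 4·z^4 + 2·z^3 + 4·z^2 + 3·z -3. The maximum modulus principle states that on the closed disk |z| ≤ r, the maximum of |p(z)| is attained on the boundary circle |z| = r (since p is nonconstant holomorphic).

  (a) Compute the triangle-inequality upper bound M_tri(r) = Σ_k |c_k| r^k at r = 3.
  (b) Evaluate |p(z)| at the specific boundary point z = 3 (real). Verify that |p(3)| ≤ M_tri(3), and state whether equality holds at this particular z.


Coefficients: c_0 = -3, c_1 = 3, c_2 = 4, c_3 = 2, c_4 = 4. Radius r = 3.
Part (a). Triangle bound: M_tri(r) = Σ_k |c_k| r^k
  = |-3|·3^0 + |3|·3^1 + |4|·3^2 + |2|·3^3 + |4|·3^4
  = 3 + 9 + 36 + 54 + 324 = 426.
This bounds M(r) := max_{|z|=r} |p(z)| from above; equality holds iff all terms c_k z^k can be made to align in phase at a single z on |z|=r.
Part (b). At z = 3 (real, on the circle |z| = r):
  p(3) = (-3)·3^0 + (3)·3^1 + (4)·3^2 + (2)·3^3 + (4)·3^4 = 420.
  |p(3)| = 420.
Check: |p(3)| = 420 ≤ 426 = M_tri(3). ✓ Equality does not hold at z = 3 (the coefficients have mixed signs, so the terms do not all align in phase there).

M_tri(3) = 426; |p(3)| = 420; equality at z=3: no.


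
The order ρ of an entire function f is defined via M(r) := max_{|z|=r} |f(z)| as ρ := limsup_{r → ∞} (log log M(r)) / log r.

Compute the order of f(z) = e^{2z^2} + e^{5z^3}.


Each summand is entire of order 2 and 3 respectively (as in the single-exponential case). The order of a sum is at most the max of the orders, so ρ ≤ 3. For the lower bound: on |z|=r choose arg z so that 5z^3 is real positive; then |e^{5z^3}| = e^{5r^3} while |e^{2z^2}| ≤ e^{2r^2} = o(e^{5r^3}). So |f| ≥ e^{5r^3}(1 − o(1)) and ρ ≥ 3. Hence ρ = max(2, 3) = 3.
Therefore ρ = 3.

Order ρ = 3.


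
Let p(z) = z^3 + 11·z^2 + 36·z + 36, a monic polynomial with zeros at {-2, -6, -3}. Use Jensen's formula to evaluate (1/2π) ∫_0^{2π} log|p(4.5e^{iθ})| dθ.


Zeros: -6, -3, -2; r = 4.5.
Inside |z| < r: -3, -2. Outside (|z| ≥ r): -6.
p(0) = 36, so log|p(0)| = log(36) = 3.5835.
Apply Jensen: I(r) = log|p(0)| + Σ_k log(r/|z_k|), summed over zeros inside |z| < r.
  log(r/|z_k|) for z_k = -2: log(4.5/2) = 0.8109
  log(r/|z_k|) for z_k = -3: log(4.5/3) = 0.4055
  Outside zeros (-6) contribute nothing to the Jensen sum.
Sum over inside zeros: 1.2164.
I(r) = log|p(0)| + (inside sum) = 3.5835 + 1.2164 = 4.7999.
Note: since some zeros are outside |z| ≤ r, the simplified n·log(r) form does NOT apply — only the inside zeros contribute.

I(r) ≈ 4.7999.


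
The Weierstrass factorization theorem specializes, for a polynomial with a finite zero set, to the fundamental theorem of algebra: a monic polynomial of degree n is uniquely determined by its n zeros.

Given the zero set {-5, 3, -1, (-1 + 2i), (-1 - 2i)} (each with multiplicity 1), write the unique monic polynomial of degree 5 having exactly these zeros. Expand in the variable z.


The polynomial is p(z) = ∏_{α ∈ S} (z − α), where S = {-5, 3, -1, (-1 + 2i), (-1 - 2i)}.
Expanding the product yields: p(z) = z^5 + 5·z^4 -2·z^3 -26·z^2 -95·z -75.
Note conjugate pairs combine to real quadratics: (z − (-1+2i))(z − (-1−2i)) = z² + 2z + 5.
The resulting polynomial has degree 5 and real coefficients as required.

p(z) = z^5 + 5·z^4 -2·z^3 -26·z^2 -95·z -75.


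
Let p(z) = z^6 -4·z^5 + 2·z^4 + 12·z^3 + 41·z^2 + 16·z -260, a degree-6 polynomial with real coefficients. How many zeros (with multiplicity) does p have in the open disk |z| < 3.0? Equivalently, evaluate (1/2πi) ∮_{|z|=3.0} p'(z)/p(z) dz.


The zeros of p are: -2, 2, (3 + 2i), (3 - 2i), (-1 + 2i), (-1 - 2i).
Their magnitudes are: 2, 2, 3.606, 3.606, 2.236, 2.236.
Zeros with |z| < R = 3.0: -2, 2, (-1 + 2i), (-1 - 2i).
Count = 4.
By the argument principle, (1/2πi) ∮_{|z|=R} p'(z)/p(z) dz equals exactly this count.

Number of zeros inside |z| < 3.0: 4.


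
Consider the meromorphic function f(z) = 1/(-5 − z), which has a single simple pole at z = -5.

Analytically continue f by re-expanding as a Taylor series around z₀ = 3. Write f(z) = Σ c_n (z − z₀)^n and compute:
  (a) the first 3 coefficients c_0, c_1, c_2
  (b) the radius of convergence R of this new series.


Let w = z − z₀, so z = z₀ + w.
Then -5 − z = -5 − (z₀ + w) = (-5 − z₀) − w = -8 − w.
f(z) = 1/(-8 − w) = (1/(-8)) · 1/(1 − w/(-8)) = Σ_{n≥0} w^n / (-8)^(n+1).
So c_n = 1/(-8)^(n+1):
  c_0 = 1/(-8)^1 = -1/8.
  c_1 = 1/(-8)^2 = 1/64.
  c_2 = 1/(-8)^3 = -1/512.
The series is valid for |w/d| < 1, i.e. |z − z₀| < |d|.
Radius of convergence: R = |-5 − z₀| = |-8| = 8 (distance from z₀ to the singularity z = -5).

c_0 = -1/8, c_1 = 1/64, c_2 = -1/512; R = 8.


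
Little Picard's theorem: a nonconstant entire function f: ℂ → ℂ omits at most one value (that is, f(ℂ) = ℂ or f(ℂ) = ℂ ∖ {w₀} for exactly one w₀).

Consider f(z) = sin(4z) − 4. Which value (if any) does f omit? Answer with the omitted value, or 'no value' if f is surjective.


Little Picard bounds the complement of f(ℂ) to at most one point.
sin is entire and surjective onto ℂ: for every w ∈ ℂ, sin(ζ) = w has a solution ζ ∈ ℂ (e.g., via the complex inverse arcsin). With ζ = 4z this gives z = ζ/(4). Then 1·sin(4z) takes every value in 1·ℂ = ℂ, and adding -4 is a bijection of ℂ. So f is surjective and omits no value. (Note: only on the real line is sin bounded by [−1, 1].)

Omitted value: no value.


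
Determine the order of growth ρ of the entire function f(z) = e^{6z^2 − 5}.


|e^{6z^2 − 5}| = e^{Re(6·z^2) + -5} ≤ e^{6|z|^2 + -5} = e^{6r^2 + -5} on |z| = r, so ρ ≤ 2. Choosing z on |z|=r so that 6·z^2 is real positive (always possible by picking arg z appropriately) gives |f(z)| = e^{6r^2 + -5}, matching the bound. The additive constant -5 does not affect log log M(r) ~ 2·log r. Hence ρ = 2.
Therefore ρ = 2.

Order ρ = 2.


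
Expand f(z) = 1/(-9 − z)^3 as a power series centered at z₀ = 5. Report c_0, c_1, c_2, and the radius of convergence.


Let w = z − z₀, so z = z₀ + w.
Then -9 − z = -9 − (z₀ + w) = (-9 − z₀) − w = -14 − w.
f(z) = 1/(-14 − w)^3 = (1/(-14)^3) · (1 − w/(-14))^{−3}.
By the binomial series (1−u)^{−3} = Σ_{n≥0} C(n+2, 2) u^n for |u|<1, with u = w/(-14):
  c_n = C(n+2, 2) / (-14)^(n+3).
  c_0 = 1/(-14)^3 = -1/2744.
  c_1 = 3/(-14)^4 = 3/38416.
  c_2 = 6/(-14)^5 = -3/268912.
The series is valid for |w/d| < 1, i.e. |z − z₀| < |d|.
Radius of convergence: R = |-9 − z₀| = |-14| = 14 (distance from z₀ to the singularity z = -9).

c_0 = -1/2744, c_1 = 3/38416, c_2 = -3/268912; R = 14.


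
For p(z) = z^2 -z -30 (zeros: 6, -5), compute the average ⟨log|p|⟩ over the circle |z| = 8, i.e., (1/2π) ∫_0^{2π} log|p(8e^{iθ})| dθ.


Zeros: -5, 6; r = 8.
Inside |z| < r: -5, 6. Outside (|z| ≥ r): ∅.
p(0) = -30, so log|p(0)| = log(30) = 3.4012.
Apply Jensen: I(r) = log|p(0)| + Σ_k log(r/|z_k|), summed over zeros inside |z| < r.
  log(r/|z_k|) for z_k = 6: log(8/6) = 0.2877
  log(r/|z_k|) for z_k = -5: log(8/5) = 0.4700
Sum over inside zeros: 0.7577.
I(r) = log|p(0)| + (inside sum) = 3.4012 + 0.7577 = 4.1589.
Closed form (all zeros inside, monic): I(r) = n·log(r) = 2·log(8) = 4.1589. ✓

I(r) ≈ 4.1589.


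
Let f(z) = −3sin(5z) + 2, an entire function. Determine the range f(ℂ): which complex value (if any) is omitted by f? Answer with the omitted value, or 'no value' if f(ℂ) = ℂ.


Little Picard bounds the complement of f(ℂ) to at most one point.
sin is entire and surjective onto ℂ: for every w ∈ ℂ, sin(ζ) = w has a solution ζ ∈ ℂ (e.g., via the complex inverse arcsin). With ζ = 5z this gives z = ζ/(5). Then -3·sin(5z) takes every value in -3·ℂ = ℂ, and adding 2 is a bijection of ℂ. So f is surjective and omits no value. (Note: only on the real line is sin bounded by [−1, 1].)

Omitted value: no value.


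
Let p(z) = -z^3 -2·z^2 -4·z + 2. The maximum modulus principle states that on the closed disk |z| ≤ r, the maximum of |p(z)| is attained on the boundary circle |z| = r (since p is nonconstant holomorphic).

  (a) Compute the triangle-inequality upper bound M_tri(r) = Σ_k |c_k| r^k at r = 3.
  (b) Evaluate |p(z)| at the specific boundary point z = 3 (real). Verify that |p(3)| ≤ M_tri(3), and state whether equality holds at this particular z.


Coefficients: c_0 = 2, c_1 = -4, c_2 = -2, c_3 = -1. Radius r = 3.
Part (a). Triangle bound: M_tri(r) = Σ_k |c_k| r^k
  = |2|·3^0 + |-4|·3^1 + |-2|·3^2 + |-1|·3^3
  = 2 + 12 + 18 + 27 = 59.
This bounds M(r) := max_{|z|=r} |p(z)| from above; equality holds iff all terms c_k z^k can be made to align in phase at a single z on |z|=r.
Part (b). At z = 3 (real, on the circle |z| = r):
  p(3) = (2)·3^0 + (-4)·3^1 + (-2)·3^2 + (-1)·3^3 = -55.
  |p(3)| = 55.
Check: |p(3)| = 55 ≤ 59 = M_tri(3). ✓ Equality does not hold at z = 3 (the coefficients have mixed signs, so the terms do not all align in phase there).

M_tri(3) = 59; |p(3)| = 55; equality at z=3: no.


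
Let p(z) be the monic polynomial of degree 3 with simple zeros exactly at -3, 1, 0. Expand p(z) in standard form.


The polynomial is p(z) = ∏_{α ∈ S} (z − α), where S = {-3, 1, 0}.
Expanding the product yields: p(z) = z^3 + 2·z^2 -3·z.
The resulting polynomial has degree 3 and real coefficients as required.

p(z) = z^3 + 2·z^2 -3·z.


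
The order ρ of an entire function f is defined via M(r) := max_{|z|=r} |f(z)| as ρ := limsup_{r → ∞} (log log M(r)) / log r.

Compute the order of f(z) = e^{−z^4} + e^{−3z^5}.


Each summand is entire of order 4 and 5 respectively (as in the single-exponential case). The order of a sum is at most the max of the orders, so ρ ≤ 5. For the lower bound: on |z|=r choose arg z so that -3z^5 is real positive; then |e^{-3z^5}| = e^{3r^5} while |e^{-1z^4}| ≤ e^{1r^4} = o(e^{3r^5}). So |f| ≥ e^{3r^5}(1 − o(1)) and ρ ≥ 5. Hence ρ = max(4, 5) = 5.
Therefore ρ = 5.

Order ρ = 5.


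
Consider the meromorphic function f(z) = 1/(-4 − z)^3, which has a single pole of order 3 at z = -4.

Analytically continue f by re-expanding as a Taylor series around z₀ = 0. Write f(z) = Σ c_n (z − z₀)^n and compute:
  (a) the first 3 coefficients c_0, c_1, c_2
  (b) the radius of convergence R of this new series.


Let w = z − z₀, so z = z₀ + w.
Then -4 − z = -4 − (z₀ + w) = (-4 − z₀) − w = -4 − w.
f(z) = 1/(-4 − w)^3 = (1/(-4)^3) · (1 − w/(-4))^{−3}.
By the binomial series (1−u)^{−3} = Σ_{n≥0} C(n+2, 2) u^n for |u|<1, with u = w/(-4):
  c_n = C(n+2, 2) / (-4)^(n+3).
  c_0 = 1/(-4)^3 = -1/64.
  c_1 = 3/(-4)^4 = 3/256.
  c_2 = 6/(-4)^5 = -3/512.
The series is valid for |w/d| < 1, i.e. |z − z₀| < |d|.
Radius of convergence: R = |-4 − z₀| = |-4| = 4 (distance from z₀ to the singularity z = -4).

c_0 = -1/64, c_1 = 3/256, c_2 = -3/512; R = 4.


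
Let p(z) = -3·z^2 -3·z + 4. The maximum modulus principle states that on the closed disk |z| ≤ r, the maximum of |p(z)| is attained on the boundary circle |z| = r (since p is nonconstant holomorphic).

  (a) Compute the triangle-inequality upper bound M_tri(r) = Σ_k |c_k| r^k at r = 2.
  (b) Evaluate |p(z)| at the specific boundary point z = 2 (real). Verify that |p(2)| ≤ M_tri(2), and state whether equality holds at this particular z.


Coefficients: c_0 = 4, c_1 = -3, c_2 = -3. Radius r = 2.
Part (a). Triangle bound: M_tri(r) = Σ_k |c_k| r^k
  = |4|·2^0 + |-3|·2^1 + |-3|·2^2
  = 4 + 6 + 12 = 22.
This bounds M(r) := max_{|z|=r} |p(z)| from above; equality holds iff all terms c_k z^k can be made to align in phase at a single z on |z|=r.
Part (b). At z = 2 (real, on the circle |z| = r):
  p(2) = (4)·2^0 + (-3)·2^1 + (-3)·2^2 = -14.
  |p(2)| = 14.
Check: |p(2)| = 14 ≤ 22 = M_tri(2). ✓ Equality does not hold at z = 2 (the coefficients have mixed signs, so the terms do not all align in phase there).

M_tri(2) = 22; |p(2)| = 14; equality at z=2: no.


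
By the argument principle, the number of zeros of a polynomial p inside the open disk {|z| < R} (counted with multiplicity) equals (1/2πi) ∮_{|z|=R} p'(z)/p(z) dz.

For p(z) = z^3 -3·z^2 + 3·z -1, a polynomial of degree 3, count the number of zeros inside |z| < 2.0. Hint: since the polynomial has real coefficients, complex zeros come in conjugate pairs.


The zeros of p are: 1, 1, 1.
Their magnitudes are: 1, 1, 1.
Zeros with |z| < R = 2.0: 1, 1, 1.
Count = 3.
By the argument principle, (1/2πi) ∮_{|z|=R} p'(z)/p(z) dz equals exactly this count.

Number of zeros inside |z| < 2.0: 3.


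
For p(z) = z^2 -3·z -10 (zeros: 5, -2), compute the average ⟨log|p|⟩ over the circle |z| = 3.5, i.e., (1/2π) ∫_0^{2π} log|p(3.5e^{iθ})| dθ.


Zeros: -2, 5; r = 3.5.
Inside |z| < r: -2. Outside (|z| ≥ r): 5.
p(0) = -10, so log|p(0)| = log(10) = 2.3026.
Apply Jensen: I(r) = log|p(0)| + Σ_k log(r/|z_k|), summed over zeros inside |z| < r.
  log(r/|z_k|) for z_k = -2: log(3.5/2) = 0.5596
  Outside zeros (5) contribute nothing to the Jensen sum.
Sum over inside zeros: 0.5596.
I(r) = log|p(0)| + (inside sum) = 2.3026 + 0.5596 = 2.8622.
Note: since some zeros are outside |z| ≤ r, the simplified n·log(r) form does NOT apply — only the inside zeros contribute.

I(r) ≈ 2.8622.


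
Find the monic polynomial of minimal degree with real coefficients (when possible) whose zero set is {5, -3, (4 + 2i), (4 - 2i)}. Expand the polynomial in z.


The polynomial is p(z) = ∏_{α ∈ S} (z − α), where S = {5, -3, (4 + 2i), (4 - 2i)}.
Expanding the product yields: p(z) = z^4 -10·z^3 + 21·z^2 + 80·z -300.
Note conjugate pairs combine to real quadratics: (z − (4+2i))(z − (4−2i)) = z² − 8z + 20.
The resulting polynomial has degree 4 and real coefficients as required.

p(z) = z^4 -10·z^3 + 21·z^2 + 80·z -300.


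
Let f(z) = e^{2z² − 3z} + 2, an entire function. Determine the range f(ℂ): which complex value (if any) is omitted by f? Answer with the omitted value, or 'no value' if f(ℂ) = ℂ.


Little Picard bounds the complement of f(ℂ) to at most one point.
The exponent g(z) = 2z² − 3z is a nonconstant polynomial, hence surjective onto ℂ. So e^{g(z)} takes every value in {e^w : w ∈ ℂ} = ℂ ∖ {0}. Adding 2 shifts the range to ℂ ∖ {2}. f omits exactly 2.

Omitted value: 2.


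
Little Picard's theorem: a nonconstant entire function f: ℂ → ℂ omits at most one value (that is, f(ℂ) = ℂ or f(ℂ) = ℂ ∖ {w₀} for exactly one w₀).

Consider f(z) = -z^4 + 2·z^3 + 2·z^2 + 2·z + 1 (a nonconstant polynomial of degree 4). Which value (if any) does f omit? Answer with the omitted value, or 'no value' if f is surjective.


Little Picard bounds the complement of f(ℂ) to at most one point.
For every w ∈ ℂ, the equation p(z) − w = 0 is a nonconstant polynomial in z and hence has at least one root by the fundamental theorem of algebra. So p is surjective onto ℂ, omitting no value.

Omitted value: no value.


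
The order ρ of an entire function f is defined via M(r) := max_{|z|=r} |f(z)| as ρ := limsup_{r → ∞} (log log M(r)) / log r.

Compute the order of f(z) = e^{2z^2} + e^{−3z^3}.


Each summand is entire of order 2 and 3 respectively (as in the single-exponential case). The order of a sum is at most the max of the orders, so ρ ≤ 3. For the lower bound: on |z|=r choose arg z so that -3z^3 is real positive; then |e^{-3z^3}| = e^{3r^3} while |e^{2z^2}| ≤ e^{2r^2} = o(e^{3r^3}). So |f| ≥ e^{3r^3}(1 − o(1)) and ρ ≥ 3. Hence ρ = max(2, 3) = 3.
Therefore ρ = 3.

Order ρ = 3.


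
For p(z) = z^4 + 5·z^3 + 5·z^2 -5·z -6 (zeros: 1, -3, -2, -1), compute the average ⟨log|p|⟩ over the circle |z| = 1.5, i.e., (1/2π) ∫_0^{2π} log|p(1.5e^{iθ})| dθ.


Zeros: -3, -2, -1, 1; r = 1.5.
Inside |z| < r: -1, 1. Outside (|z| ≥ r): -3, -2.
p(0) = -6, so log|p(0)| = log(6) = 1.7918.
Apply Jensen: I(r) = log|p(0)| + Σ_k log(r/|z_k|), summed over zeros inside |z| < r.
  log(r/|z_k|) for z_k = 1: log(1.5/1) = 0.4055
  log(r/|z_k|) for z_k = -1: log(1.5/1) = 0.4055
  Outside zeros (-3, -2) contribute nothing to the Jensen sum.
Sum over inside zeros: 0.8109.
I(r) = log|p(0)| + (inside sum) = 1.7918 + 0.8109 = 2.6027.
Note: since some zeros are outside |z| ≤ r, the simplified n·log(r) form does NOT apply — only the inside zeros contribute.

I(r) ≈ 2.6027.


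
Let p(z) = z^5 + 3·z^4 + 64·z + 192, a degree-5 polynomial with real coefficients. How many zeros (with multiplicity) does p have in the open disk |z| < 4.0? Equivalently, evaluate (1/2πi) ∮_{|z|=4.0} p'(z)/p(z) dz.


The zeros of p are: (-2 + 2i), (-2 - 2i), (2 + 2i), (2 - 2i), -3.
Their magnitudes are: 2.828, 2.828, 2.828, 2.828, 3.
Zeros with |z| < R = 4.0: (-2 + 2i), (-2 - 2i), (2 + 2i), (2 - 2i), -3.
Count = 5.
By the argument principle, (1/2πi) ∮_{|z|=R} p'(z)/p(z) dz equals exactly this count.

Number of zeros inside |z| < 4.0: 5.


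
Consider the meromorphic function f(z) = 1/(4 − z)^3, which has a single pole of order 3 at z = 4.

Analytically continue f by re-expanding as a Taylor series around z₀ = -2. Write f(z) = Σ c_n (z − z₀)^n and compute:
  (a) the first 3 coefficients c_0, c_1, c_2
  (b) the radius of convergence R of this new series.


Let w = z − z₀, so z = z₀ + w.
Then 4 − z = 4 − (z₀ + w) = (4 − z₀) − w = 6 − w.
f(z) = 1/(6 − w)^3 = (1/(6)^3) · (1 − w/(6))^{−3}.
By the binomial series (1−u)^{−3} = Σ_{n≥0} C(n+2, 2) u^n for |u|<1, with u = w/(6):
  c_n = C(n+2, 2) / (6)^(n+3).
  c_0 = 1/(6)^3 = 1/216.
  c_1 = 3/(6)^4 = 1/432.
  c_2 = 6/(6)^5 = 1/1296.
The series is valid for |w/d| < 1, i.e. |z − z₀| < |d|.
Radius of convergence: R = |4 − z₀| = |6| = 6 (distance from z₀ to the singularity z = 4).

c_0 = 1/216, c_1 = 1/432, c_2 = 1/1296; R = 6.


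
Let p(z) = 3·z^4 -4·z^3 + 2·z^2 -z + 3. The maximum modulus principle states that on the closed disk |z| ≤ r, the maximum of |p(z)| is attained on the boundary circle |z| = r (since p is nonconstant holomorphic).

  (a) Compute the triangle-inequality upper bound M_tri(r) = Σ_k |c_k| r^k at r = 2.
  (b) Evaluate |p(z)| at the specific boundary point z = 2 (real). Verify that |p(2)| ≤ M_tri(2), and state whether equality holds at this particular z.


Coefficients: c_0 = 3, c_1 = -1, c_2 = 2, c_3 = -4, c_4 = 3. Radius r = 2.
Part (a). Triangle bound: M_tri(r) = Σ_k |c_k| r^k
  = |3|·2^0 + |-1|·2^1 + |2|·2^2 + |-4|·2^3 + |3|·2^4
  = 3 + 2 + 8 + 32 + 48 = 93.
This bounds M(r) := max_{|z|=r} |p(z)| from above; equality holds iff all terms c_k z^k can be made to align in phase at a single z on |z|=r.
Part (b). At z = 2 (real, on the circle |z| = r):
  p(2) = (3)·2^0 + (-1)·2^1 + (2)·2^2 + (-4)·2^3 + (3)·2^4 = 25.
  |p(2)| = 25.
Check: |p(2)| = 25 ≤ 93 = M_tri(2). ✓ Equality does not hold at z = 2 (the coefficients have mixed signs, so the terms do not all align in phase there).

M_tri(2) = 93; |p(2)| = 25; equality at z=2: no.
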